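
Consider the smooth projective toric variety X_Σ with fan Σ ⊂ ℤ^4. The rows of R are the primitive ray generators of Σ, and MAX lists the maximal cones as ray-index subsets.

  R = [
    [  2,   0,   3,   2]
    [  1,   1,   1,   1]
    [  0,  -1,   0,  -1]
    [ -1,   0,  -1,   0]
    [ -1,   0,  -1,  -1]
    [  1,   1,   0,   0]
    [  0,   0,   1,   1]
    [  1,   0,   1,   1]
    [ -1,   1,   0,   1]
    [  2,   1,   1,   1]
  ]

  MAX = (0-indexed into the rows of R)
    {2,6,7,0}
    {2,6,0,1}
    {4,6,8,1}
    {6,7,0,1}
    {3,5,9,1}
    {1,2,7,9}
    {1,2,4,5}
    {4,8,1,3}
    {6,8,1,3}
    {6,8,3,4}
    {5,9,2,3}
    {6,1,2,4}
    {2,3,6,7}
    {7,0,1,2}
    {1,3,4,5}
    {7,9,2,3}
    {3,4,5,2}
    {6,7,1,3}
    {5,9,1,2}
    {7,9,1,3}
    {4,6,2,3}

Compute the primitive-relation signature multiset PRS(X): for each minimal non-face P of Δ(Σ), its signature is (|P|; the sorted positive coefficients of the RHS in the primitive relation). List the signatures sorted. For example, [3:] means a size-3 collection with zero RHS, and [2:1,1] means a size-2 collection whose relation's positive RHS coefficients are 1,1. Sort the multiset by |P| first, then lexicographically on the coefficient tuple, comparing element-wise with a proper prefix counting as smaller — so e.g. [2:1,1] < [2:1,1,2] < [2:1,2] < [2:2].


17 minimal non-faces of Δ(Σ) (on 10 rays):

  P = {4,7}:  v_{4} + v_{7} = 0  so sig = [2:]
  P = {4,9}:  v_{4} + v_{9} = v_{5}  so sig = [2:1]
  P = {5,6}:  v_{5} + v_{6} = v_{1}  so sig = [2:1]
  P = {5,7}:  v_{5} + v_{7} = v_{9}  so sig = [2:1]
  P = {0,3}:  v_{0} + v_{3} = v_{6} + v_{7}  so sig = [2:1,1]
  P = {2,8}:  v_{2} + v_{8} = v_{4} + v_{6}  so sig = [2:1,1]
  P = {6,9}:  v_{6} + v_{9} = v_{1} + v_{7}  so sig = [2:1,1]
  P = {0,4}:  v_{0} + v_{4} = v_{1} + v_{2} + v_{6}  so sig = [2:1,1,1]
  P = {7,8}:  v_{7} + v_{8} = v_{1} + v_{3} + v_{6}  so sig = [2:1,1,1]
  P = {0,5}:  v_{0} + v_{5} = 2·v_{1} + v_{2} + v_{7}  so sig = [2:1,1,2]
  P = {5,8}:  v_{5} + v_{8} = 2·v_{1} + v_{3} + v_{4}  so sig = [2:1,1,2]
  P = {0,8}:  v_{0} + v_{8} = v_{1} + 2·v_{6}  so sig = [2:1,2]
  P = {8,9}:  v_{8} + v_{9} = 2·v_{1} + v_{3}  so sig = [2:1,2]
  P = {0,9}:  v_{0} + v_{9} = 2·v_{1} + v_{2} + 2·v_{7}  so sig = [2:1,2,2]
  P = {1,2,3}:  v_{1} + v_{2} + v_{3} = 0  so sig = [3:]
  P = {1,2,6,7}:  v_{1} + v_{2} + v_{6} + v_{7} = v_{0}  so sig = [4:1]
  P = {1,3,4,6}:  v_{1} + v_{3} + v_{4} + v_{6} = v_{8}  so sig = [4:1]

Hence PRS(X_Σ) =
    |P|=2: 14 collections, coeffs (), (1), (1), (1), (1,1), (1,1), (1,1), (1,1,1), (1,1,1), (1,1,2), (1,1,2), (1,2), (1,2), (1,2,2)
    |P|=3: 1 collection, coeffs ()
    |P|=4: 2 collections, coeffs (1), (1)


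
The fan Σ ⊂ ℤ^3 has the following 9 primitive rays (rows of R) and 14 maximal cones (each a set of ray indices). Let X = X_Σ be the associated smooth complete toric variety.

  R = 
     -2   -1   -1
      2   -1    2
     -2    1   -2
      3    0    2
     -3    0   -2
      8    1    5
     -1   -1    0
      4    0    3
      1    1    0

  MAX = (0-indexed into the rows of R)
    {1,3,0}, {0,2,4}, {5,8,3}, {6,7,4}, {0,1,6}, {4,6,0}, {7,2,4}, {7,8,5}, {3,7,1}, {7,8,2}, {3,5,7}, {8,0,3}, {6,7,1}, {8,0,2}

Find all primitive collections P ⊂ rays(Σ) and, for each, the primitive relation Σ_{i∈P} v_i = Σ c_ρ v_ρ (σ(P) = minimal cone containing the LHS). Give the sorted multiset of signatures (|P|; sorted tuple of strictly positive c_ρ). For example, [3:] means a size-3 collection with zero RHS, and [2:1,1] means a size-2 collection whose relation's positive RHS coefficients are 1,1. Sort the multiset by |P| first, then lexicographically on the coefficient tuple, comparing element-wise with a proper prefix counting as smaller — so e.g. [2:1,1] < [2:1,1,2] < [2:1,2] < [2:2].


Minimal non-faces — 16 found among 9 rays, 14 max cones:

  P={1,2}:  v_{1} + v_{2} = 0 ; sig = [2:]
  P={3,4}:  v_{3} + v_{4} = 0 ; sig = [2:]
  P={6,8}:  v_{6} + v_{8} = 0 ; sig = [2:]
  P={0,7}:  v_{0} + v_{7} = v_{1} ; sig = [2:1]
  P={1,4}:  v_{1} + v_{4} = v_{6} ; sig = [2:1]
  P={1,8}:  v_{1} + v_{8} = v_{3} ; sig = [2:1]
  P={2,3}:  v_{2} + v_{3} = v_{8} ; sig = [2:1]
  P={2,6}:  v_{2} + v_{6} = v_{4} ; sig = [2:1]
  P={3,6}:  v_{3} + v_{6} = v_{1} ; sig = [2:1]
  P={4,8}:  v_{4} + v_{8} = v_{2} ; sig = [2:1]
  P={4,5}:  v_{4} + v_{5} = v_{7} + v_{8} ; sig = [2:1,1]
  P={5,6}:  v_{5} + v_{6} = v_{3} + v_{7} ; sig = [2:1,1]
  P={1,5}:  v_{1} + v_{5} = 2·v_{3} + v_{7} ; sig = [2:1,2]
  P={2,5}:  v_{2} + v_{5} = v_{7} + 2·v_{8} ; sig = [2:1,2]
  P={0,5}:  v_{0} + v_{5} = 2·v_{3} ; sig = [2:2]
  P={3,7,8}:  v_{3} + v_{7} + v_{8} = v_{5} ; sig = [3:1]

so the primitive-relation signature multiset is
{ [2:] ×3,  [2:1] ×7,  [2:1,1] ×2,  [2:1,2] ×2,  [2:2],  [3:1] }


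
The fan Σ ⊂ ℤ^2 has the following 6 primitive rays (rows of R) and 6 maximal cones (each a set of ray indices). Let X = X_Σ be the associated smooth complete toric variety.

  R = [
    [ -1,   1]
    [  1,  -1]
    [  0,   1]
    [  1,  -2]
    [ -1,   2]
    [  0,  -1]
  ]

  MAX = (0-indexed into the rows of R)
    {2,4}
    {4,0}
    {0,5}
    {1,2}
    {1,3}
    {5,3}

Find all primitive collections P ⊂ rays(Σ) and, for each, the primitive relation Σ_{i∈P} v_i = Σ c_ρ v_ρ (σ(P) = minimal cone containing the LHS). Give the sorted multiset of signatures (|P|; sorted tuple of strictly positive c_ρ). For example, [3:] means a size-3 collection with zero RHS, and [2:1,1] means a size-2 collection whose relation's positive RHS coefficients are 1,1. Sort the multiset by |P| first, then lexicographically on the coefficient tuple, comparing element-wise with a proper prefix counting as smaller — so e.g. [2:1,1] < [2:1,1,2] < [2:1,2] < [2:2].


The 9 primitive collections of Σ (r=6, n=2):

  P={0,1}:  v_{0} + v_{1} = 0  ⇒ sig = [2:]
  P={2,5}:  v_{2} + v_{5} = 0  ⇒ sig = [2:]
  P={3,4}:  v_{3} + v_{4} = 0  ⇒ sig = [2:]
  P={0,2}:  v_{0} + v_{2} = v_{4}  ⇒ sig = [2:1]
  P={0,3}:  v_{0} + v_{3} = v_{5}  ⇒ sig = [2:1]
  P={1,4}:  v_{1} + v_{4} = v_{2}  ⇒ sig = [2:1]
  P={1,5}:  v_{1} + v_{5} = v_{3}  ⇒ sig = [2:1]
  P={2,3}:  v_{2} + v_{3} = v_{1}  ⇒ sig = [2:1]
  P={4,5}:  v_{4} + v_{5} = v_{0}  ⇒ sig = [2:1]

so the primitive-relation signature multiset is
[[2:], [2:], [2:], [2:1], [2:1], [2:1], [2:1], [2:1], [2:1]]


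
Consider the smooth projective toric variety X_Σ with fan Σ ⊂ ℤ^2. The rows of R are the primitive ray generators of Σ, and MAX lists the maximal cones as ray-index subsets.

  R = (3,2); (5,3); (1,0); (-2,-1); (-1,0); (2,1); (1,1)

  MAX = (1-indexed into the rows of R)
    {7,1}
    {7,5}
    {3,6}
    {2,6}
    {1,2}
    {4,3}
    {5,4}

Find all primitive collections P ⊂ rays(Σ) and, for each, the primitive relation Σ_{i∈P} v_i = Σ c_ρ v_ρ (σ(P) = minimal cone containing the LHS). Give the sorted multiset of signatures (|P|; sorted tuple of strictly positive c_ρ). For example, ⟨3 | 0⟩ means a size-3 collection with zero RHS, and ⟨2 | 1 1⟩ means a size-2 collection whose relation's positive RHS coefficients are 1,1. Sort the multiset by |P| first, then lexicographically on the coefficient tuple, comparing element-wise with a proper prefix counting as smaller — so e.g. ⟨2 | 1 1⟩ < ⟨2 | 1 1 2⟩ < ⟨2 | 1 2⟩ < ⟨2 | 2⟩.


14 minimal non-faces of Δ(Σ) (on 7 rays):

  P={3,5}:  v_{3} + v_{5} = 0  so sig = ⟨2 | 0⟩
  P={4,6}:  v_{4} + v_{6} = 0  so sig = ⟨2 | 0⟩
  P={1,4}:  v_{1} + v_{4} = v_{7}  so sig = ⟨2 | 1⟩
  P={1,6}:  v_{1} + v_{6} = v_{2}  so sig = ⟨2 | 1⟩
  P={2,4}:  v_{2} + v_{4} = v_{1}  so sig = ⟨2 | 1⟩
  P={3,7}:  v_{3} + v_{7} = v_{6}  so sig = ⟨2 | 1⟩
  P={4,7}:  v_{4} + v_{7} = v_{5}  so sig = ⟨2 | 1⟩
  P={5,6}:  v_{5} + v_{6} = v_{7}  so sig = ⟨2 | 1⟩
  P={6,7}:  v_{6} + v_{7} = v_{1}  so sig = ⟨2 | 1⟩
  P={2,5}:  v_{2} + v_{5} = v_{1} + v_{7}  so sig = ⟨2 | 1 1⟩
  P={1,3}:  v_{1} + v_{3} = 2·v_{6}  so sig = ⟨2 | 2⟩
  P={1,5}:  v_{1} + v_{5} = 2·v_{7}  so sig = ⟨2 | 2⟩
  P={2,7}:  v_{2} + v_{7} = 2·v_{1}  so sig = ⟨2 | 2⟩
  P={2,3}:  v_{2} + v_{3} = 3·v_{6}  so sig = ⟨2 | 3⟩

Signatures (|P|; sorted positive RHS coefficients), sorted:
    |P|=2: 14 collections, coeffs (), (), (1), (1), (1), (1), (1), (1), (1), (1,1), (2), (2), (2), (3)


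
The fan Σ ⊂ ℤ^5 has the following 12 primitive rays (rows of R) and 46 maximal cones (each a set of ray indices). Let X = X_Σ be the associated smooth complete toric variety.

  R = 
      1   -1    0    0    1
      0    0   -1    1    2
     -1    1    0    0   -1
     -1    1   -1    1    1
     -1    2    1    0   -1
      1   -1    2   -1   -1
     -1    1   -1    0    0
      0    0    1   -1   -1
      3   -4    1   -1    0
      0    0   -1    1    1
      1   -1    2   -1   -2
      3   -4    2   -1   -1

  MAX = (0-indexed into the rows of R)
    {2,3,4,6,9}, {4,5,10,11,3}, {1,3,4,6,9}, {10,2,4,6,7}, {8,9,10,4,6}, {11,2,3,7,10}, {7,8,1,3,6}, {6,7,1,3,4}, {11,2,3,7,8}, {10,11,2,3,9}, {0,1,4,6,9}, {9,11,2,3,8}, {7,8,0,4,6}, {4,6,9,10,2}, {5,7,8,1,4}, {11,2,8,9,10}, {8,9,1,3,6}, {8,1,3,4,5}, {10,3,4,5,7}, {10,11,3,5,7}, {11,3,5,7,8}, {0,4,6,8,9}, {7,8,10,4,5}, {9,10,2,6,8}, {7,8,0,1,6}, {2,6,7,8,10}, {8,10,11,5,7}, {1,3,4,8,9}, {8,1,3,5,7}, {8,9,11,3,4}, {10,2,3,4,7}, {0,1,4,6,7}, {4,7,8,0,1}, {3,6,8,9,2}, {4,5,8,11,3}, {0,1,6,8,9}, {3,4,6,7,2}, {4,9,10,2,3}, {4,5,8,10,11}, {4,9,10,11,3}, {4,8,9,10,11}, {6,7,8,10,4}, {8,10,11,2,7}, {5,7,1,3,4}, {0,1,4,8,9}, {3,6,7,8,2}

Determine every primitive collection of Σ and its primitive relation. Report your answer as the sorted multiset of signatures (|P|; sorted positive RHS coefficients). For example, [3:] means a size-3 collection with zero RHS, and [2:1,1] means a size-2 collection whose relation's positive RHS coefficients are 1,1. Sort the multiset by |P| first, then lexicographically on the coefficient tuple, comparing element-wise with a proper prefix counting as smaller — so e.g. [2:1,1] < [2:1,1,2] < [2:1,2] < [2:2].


21 collections generate NE(X_Σ); each relation:

  {0,2}:  v_{0} + v_{2} = 0  →  sig = [2:]
  {7,9}:  v_{7} + v_{9} = 0  →  sig = [2:]
  {0,3}:  v_{0} + v_{3} = v_{1}  →  sig = [2:1]
  {1,2}:  v_{1} + v_{2} = v_{3}  →  sig = [2:1]
  {5,6}:  v_{5} + v_{6} = v_{7}  →  sig = [2:1]
  {0,10}:  v_{0} + v_{10} = v_{4} + v_{8}  →  sig = [2:1,1]
  {6,11}:  v_{6} + v_{11} = v_{2} + v_{8}  →  sig = [2:1,1]
  {1,10}:  v_{1} + v_{10} = v_{3} + v_{4} + v_{8}  →  sig = [2:1,1,1]
  {2,5}:  v_{2} + v_{5} = v_{3} + v_{7} + v_{10}  →  sig = [2:1,1,1]
  {5,9}:  v_{5} + v_{9} = v_{3} + v_{4} + v_{8}  →  sig = [2:1,1,1]
  {0,5}:  v_{0} + v_{5} = v_{1} + v_{4} + v_{7} + v_{8}  →  sig = [2:1,1,1,1]
  {0,11}:  v_{0} + v_{11} = v_{3} + v_{4} + 2·v_{8}  →  sig = [2:1,1,2]
  {1,11}:  v_{1} + v_{11} = 2·v_{3} + v_{4} + 2·v_{8}  →  sig = [2:1,2,2]
  {2,4,8}:  v_{2} + v_{4} + v_{8} = v_{10}  →  sig = [3:1]
  {3,6,10}:  v_{3} + v_{6} + v_{10} = v_{2}  →  sig = [3:1]
  {3,8,10}:  v_{3} + v_{8} + v_{10} = v_{11}  →  sig = [3:1]
  {4,7,11}:  v_{4} + v_{7} + v_{11} = v_{5} + v_{10}  →  sig = [3:1,1]
  {2,4,11}:  v_{2} + v_{4} + v_{11} = v_{3} + 2·v_{10}  →  sig = [3:1,2]
  {3,4,6,8}:  v_{3} + v_{4} + v_{6} + v_{8} = 0  →  sig = [4:]
  {1,4,6,8}:  v_{1} + v_{4} + v_{6} + v_{8} = v_{0}  →  sig = [4:1]
  {3,4,7,8}:  v_{3} + v_{4} + v_{7} + v_{8} = v_{5}  →  sig = [4:1]

Sorted signature multiset PRS(X):
[[2:], [2:], [2:1], [2:1], [2:1], [2:1,1], [2:1,1], [2:1,1,1], [2:1,1,1], [2:1,1,1], [2:1,1,1,1], [2:1,1,2], [2:1,2,2], [3:1], [3:1], [3:1], [3:1,1], [3:1,2], [4:], [4:1], [4:1]]


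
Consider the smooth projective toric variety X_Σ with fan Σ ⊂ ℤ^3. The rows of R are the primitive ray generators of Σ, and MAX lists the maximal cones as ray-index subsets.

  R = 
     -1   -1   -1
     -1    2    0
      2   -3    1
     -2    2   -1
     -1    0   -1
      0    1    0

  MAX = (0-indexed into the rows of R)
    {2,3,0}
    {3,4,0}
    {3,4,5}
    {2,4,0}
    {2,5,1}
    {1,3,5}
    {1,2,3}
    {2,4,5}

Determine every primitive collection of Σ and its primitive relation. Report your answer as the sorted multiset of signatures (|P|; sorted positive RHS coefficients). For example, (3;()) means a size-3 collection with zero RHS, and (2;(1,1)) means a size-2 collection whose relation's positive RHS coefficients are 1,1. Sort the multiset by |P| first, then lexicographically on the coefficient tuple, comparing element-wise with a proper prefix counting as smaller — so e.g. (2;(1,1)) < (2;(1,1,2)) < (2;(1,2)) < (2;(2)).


Minimal non-faces — 5 found among 6 rays, 8 max cones:

  P = {0,5}:  v_{0} + v_{5} = v_{4}  ⟹  sig = (2;(1))
  P = {1,4}:  v_{1} + v_{4} = v_{3}  ⟹  sig = (2;(1))
  P = {0,1}:  v_{0} + v_{1} = v_{2} + 2·v_{3}  ⟹  sig = (2;(1,2))
  P = {2,3,5}:  v_{2} + v_{3} + v_{5} = 0  ⟹  sig = (3;())
  P = {2,3,4}:  v_{2} + v_{3} + v_{4} = v_{0}  ⟹  sig = (3;(1))

Sorted signature multiset PRS(X):
{ (2;(1)) ×2,  (2;(1,2)),  (3;()),  (3;(1)) }


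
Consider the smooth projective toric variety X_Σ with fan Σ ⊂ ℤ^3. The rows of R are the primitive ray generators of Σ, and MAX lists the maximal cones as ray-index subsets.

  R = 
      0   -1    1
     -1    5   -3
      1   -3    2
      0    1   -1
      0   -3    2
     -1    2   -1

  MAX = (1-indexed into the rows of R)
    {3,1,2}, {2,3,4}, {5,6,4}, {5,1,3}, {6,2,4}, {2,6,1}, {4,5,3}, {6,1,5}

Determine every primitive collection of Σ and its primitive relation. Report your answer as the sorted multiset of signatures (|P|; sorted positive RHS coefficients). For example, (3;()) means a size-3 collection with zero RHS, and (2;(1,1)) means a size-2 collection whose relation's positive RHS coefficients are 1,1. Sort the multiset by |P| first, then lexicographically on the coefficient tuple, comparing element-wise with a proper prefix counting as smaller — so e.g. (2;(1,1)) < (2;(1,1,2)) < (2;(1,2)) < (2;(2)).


Minimal non-faces — 3 found among 6 rays, 8 max cones:

  {1,4}:  v_{1} + v_{4} = 0  so sig = (2;())
  {2,5}:  v_{2} + v_{5} = v_{6}  so sig = (2;(1))
  {3,6}:  v_{3} + v_{6} = v_{1}  so sig = (2;(1))

so the primitive-relation signature multiset is
    (2;())
    (2;(1))
    (2;(1))


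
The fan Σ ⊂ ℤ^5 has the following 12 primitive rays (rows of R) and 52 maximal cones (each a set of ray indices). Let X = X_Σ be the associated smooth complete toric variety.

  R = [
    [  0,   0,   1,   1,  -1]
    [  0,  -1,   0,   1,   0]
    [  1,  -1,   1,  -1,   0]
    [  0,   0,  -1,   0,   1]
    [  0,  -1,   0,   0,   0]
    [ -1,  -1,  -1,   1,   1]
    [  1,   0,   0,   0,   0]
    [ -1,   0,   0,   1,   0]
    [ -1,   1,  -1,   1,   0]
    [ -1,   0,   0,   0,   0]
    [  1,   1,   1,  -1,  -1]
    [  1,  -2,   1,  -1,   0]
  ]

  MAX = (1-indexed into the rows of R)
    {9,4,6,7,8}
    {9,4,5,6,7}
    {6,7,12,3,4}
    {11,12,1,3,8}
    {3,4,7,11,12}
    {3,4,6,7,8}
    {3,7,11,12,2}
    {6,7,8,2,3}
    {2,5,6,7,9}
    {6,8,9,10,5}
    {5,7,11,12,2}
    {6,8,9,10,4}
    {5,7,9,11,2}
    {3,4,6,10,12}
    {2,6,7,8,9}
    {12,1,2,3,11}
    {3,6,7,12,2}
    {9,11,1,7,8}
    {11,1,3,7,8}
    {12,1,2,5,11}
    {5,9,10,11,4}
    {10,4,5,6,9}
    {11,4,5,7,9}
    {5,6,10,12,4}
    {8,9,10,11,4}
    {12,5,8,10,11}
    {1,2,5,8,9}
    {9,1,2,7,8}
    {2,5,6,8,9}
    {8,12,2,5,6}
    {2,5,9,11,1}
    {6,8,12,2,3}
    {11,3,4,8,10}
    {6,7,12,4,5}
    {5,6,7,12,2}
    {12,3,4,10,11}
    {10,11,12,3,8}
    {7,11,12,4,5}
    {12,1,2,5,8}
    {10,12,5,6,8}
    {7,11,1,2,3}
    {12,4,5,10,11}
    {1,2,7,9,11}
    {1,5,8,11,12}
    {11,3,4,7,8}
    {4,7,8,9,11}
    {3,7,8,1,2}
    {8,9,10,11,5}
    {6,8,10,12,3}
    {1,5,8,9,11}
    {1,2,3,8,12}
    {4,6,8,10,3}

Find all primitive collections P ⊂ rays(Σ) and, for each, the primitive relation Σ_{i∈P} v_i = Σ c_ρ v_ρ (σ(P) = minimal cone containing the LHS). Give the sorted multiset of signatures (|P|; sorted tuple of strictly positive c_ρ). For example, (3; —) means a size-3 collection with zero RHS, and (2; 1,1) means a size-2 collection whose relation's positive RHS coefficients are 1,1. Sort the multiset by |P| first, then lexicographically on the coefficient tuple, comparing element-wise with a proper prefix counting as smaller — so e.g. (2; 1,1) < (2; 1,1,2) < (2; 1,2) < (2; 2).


17 collections generate NE(X_Σ); each relation:

  P = {3,9}:  v_{3} + v_{9} = 0 ; sig = (2; —)
  P = {6,11}:  v_{6} + v_{11} = 0 ; sig = (2; —)
  P = {7,10}:  v_{7} + v_{10} = 0 ; sig = (2; —)
  P = {3,5}:  v_{3} + v_{5} = v_{12} ; sig = (2; 1)
  P = {9,12}:  v_{9} + v_{12} = v_{5} ; sig = (2; 1)
  P = {1,4}:  v_{1} + v_{4} = v_{7} + v_{8} ; sig = (2; 1,1)
  P = {1,6}:  v_{1} + v_{6} = v_{2} + v_{8} ; sig = (2; 1,1)
  P = {2,4}:  v_{2} + v_{4} = v_{6} + v_{7} ; sig = (2; 1,1)
  P = {2,10}:  v_{2} + v_{10} = v_{5} + v_{8} ; sig = (2; 1,1)
  P = {1,10}:  v_{1} + v_{10} = v_{5} + 2·v_{8} + v_{11} ; sig = (2; 1,1,2)
  P = {2,8,11}:  v_{2} + v_{8} + v_{11} = v_{1} ; sig = (3; 1)
  P = {4,5,8}:  v_{4} + v_{5} + v_{8} = v_{6} ; sig = (3; 1)
  P = {5,7,8}:  v_{5} + v_{7} + v_{8} = v_{2} ; sig = (3; 1)
  P = {4,8,12}:  v_{4} + v_{8} + v_{12} = v_{3} + v_{6} ; sig = (3; 1,1)
  P = {7,8,12}:  v_{7} + v_{8} + v_{12} = v_{2} + v_{3} ; sig = (3; 1,1)
  P = {1,7,12}:  v_{1} + v_{7} + v_{12} = 2·v_{2} + v_{3} + v_{11} ; sig = (3; 1,1,2)
  P = {1,5,7}:  v_{1} + v_{5} + v_{7} = 2·v_{2} + v_{11} ; sig = (3; 1,2)

Hence PRS(X_Σ) =
    |P|=2: 10 collections, coeffs (), (), (), (1), (1), (1,1), (1,1), (1,1), (1,1), (1,1,2)
    |P|=3: 7 collections, coeffs (1), (1), (1), (1,1), (1,1), (1,1,2), (1,2)


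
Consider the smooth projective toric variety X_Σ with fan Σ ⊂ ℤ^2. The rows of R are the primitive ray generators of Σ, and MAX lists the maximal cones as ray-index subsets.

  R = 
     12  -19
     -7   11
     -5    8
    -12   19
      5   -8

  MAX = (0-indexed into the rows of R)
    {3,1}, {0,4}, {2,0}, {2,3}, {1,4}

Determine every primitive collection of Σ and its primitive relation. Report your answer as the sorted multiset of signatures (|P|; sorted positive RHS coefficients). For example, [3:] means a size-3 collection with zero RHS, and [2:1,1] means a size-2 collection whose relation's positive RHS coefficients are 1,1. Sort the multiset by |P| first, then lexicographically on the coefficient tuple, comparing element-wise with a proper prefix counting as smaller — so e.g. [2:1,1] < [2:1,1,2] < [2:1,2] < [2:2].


Minimal non-faces — 5 found among 5 rays, 5 max cones:

  P = {0,3}:  v_{0} + v_{3} = 0  ⇒ sig = [2:]
  P = {2,4}:  v_{2} + v_{4} = 0  ⇒ sig = [2:]
  P = {0,1}:  v_{0} + v_{1} = v_{4}  ⇒ sig = [2:1]
  P = {1,2}:  v_{1} + v_{2} = v_{3}  ⇒ sig = [2:1]
  P = {3,4}:  v_{3} + v_{4} = v_{1}  ⇒ sig = [2:1]

so the primitive-relation signature multiset is
    |P|=2: 5 collections, coeffs (), (), (1), (1), (1)


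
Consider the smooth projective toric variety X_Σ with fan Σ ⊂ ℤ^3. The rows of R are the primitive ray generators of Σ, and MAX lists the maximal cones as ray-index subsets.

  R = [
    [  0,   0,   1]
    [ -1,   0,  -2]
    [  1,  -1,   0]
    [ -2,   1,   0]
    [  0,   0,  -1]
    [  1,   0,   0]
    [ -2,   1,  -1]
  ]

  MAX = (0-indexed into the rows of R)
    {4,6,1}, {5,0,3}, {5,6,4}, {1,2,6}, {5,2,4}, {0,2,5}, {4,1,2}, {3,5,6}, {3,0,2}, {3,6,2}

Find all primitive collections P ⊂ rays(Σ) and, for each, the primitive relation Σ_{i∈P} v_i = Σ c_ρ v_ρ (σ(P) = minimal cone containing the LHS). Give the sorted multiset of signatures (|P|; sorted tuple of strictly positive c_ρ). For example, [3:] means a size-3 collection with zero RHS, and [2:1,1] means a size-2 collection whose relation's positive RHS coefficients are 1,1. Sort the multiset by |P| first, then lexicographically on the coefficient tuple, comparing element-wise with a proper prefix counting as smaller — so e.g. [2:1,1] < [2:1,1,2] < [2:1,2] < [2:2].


|primitive collections| = 9. Relations:

  P={0,4}:  v_{0} + v_{4} = 0  ⇒ sig = [2:]
  P={0,6}:  v_{0} + v_{6} = v_{3}  ⇒ sig = [2:1]
  P={3,4}:  v_{3} + v_{4} = v_{6}  ⇒ sig = [2:1]
  P={0,1}:  v_{0} + v_{1} = v_{2} + v_{6}  ⇒ sig = [2:1,1]
  P={1,3}:  v_{1} + v_{3} = v_{2} + 2·v_{6}  ⇒ sig = [2:1,2]
  P={1,5}:  v_{1} + v_{5} = 2·v_{4}  ⇒ sig = [2:2]
  P={2,3,5}:  v_{2} + v_{3} + v_{5} = 0  ⇒ sig = [3:]
  P={2,4,6}:  v_{2} + v_{4} + v_{6} = v_{1}  ⇒ sig = [3:1]
  P={2,5,6}:  v_{2} + v_{5} + v_{6} = v_{4}  ⇒ sig = [3:1]

Signatures (|P|; sorted positive RHS coefficients), sorted:
[[2:], [2:1], [2:1], [2:1,1], [2:1,2], [2:2], [3:], [3:1], [3:1]]


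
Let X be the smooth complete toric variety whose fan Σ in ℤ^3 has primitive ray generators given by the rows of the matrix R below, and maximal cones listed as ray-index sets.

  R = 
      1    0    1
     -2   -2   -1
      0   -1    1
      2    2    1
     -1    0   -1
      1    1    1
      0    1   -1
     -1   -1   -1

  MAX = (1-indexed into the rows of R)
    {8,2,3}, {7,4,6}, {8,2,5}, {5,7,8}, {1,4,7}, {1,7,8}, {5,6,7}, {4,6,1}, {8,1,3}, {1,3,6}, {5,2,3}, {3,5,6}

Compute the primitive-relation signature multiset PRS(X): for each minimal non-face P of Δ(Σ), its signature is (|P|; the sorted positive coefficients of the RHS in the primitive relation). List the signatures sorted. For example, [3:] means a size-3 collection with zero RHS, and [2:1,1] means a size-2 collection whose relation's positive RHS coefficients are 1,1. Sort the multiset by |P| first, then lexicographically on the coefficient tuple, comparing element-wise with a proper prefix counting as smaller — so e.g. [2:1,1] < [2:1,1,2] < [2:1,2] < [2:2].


12 collections generate NE(X_Σ); each relation:

  P={1,5}:  v_{1} + v_{5} = 0  ⇒ sig = [2:]
  P={2,4}:  v_{2} + v_{4} = 0  ⇒ sig = [2:]
  P={3,7}:  v_{3} + v_{7} = 0  ⇒ sig = [2:]
  P={6,8}:  v_{6} + v_{8} = 0  ⇒ sig = [2:]
  P={1,2}:  v_{1} + v_{2} = v_{3} + v_{8}  ⇒ sig = [2:1,1]
  P={2,6}:  v_{2} + v_{6} = v_{3} + v_{5}  ⇒ sig = [2:1,1]
  P={2,7}:  v_{2} + v_{7} = v_{5} + v_{8}  ⇒ sig = [2:1,1]
  P={3,4}:  v_{3} + v_{4} = v_{1} + v_{6}  ⇒ sig = [2:1,1]
  P={4,5}:  v_{4} + v_{5} = v_{6} + v_{7}  ⇒ sig = [2:1,1]
  P={4,8}:  v_{4} + v_{8} = v_{1} + v_{7}  ⇒ sig = [2:1,1]
  P={1,6,7}:  v_{1} + v_{6} + v_{7} = v_{4}  ⇒ sig = [3:1]
  P={3,5,8}:  v_{3} + v_{5} + v_{8} = v_{2}  ⇒ sig = [3:1]

Signatures (|P|; sorted positive RHS coefficients), sorted:
[[2:], [2:], [2:], [2:], [2:1,1], [2:1,1], [2:1,1], [2:1,1], [2:1,1], [2:1,1], [3:1], [3:1]]


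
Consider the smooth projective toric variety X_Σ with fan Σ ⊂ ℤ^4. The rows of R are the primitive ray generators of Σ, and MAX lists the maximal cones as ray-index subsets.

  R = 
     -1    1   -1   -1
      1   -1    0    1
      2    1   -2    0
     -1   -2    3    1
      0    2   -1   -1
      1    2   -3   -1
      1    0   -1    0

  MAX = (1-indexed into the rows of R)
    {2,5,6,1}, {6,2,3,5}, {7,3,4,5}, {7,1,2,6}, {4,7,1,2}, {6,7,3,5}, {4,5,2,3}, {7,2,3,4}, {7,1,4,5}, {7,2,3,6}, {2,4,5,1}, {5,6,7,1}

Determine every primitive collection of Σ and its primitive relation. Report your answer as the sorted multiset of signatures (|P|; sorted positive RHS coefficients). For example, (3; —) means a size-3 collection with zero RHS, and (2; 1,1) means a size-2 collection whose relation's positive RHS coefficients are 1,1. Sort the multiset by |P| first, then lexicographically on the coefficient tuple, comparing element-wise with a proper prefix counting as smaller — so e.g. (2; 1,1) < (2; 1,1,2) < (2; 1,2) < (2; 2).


The 3 primitive collections of Σ (r=7, n=4):

  • {4,6}:  v_{4} + v_{6} = 0  ⟹  sig = (2; —)
  • {1,3}:  v_{1} + v_{3} = v_{6}  ⟹  sig = (2; 1)
  • {2,5,7}:  v_{2} + v_{5} + v_{7} = v_{3}  ⟹  sig = (3; 1)

Sorted signature multiset PRS(X):
{ (2; —),  (2; 1),  (3; 1) }


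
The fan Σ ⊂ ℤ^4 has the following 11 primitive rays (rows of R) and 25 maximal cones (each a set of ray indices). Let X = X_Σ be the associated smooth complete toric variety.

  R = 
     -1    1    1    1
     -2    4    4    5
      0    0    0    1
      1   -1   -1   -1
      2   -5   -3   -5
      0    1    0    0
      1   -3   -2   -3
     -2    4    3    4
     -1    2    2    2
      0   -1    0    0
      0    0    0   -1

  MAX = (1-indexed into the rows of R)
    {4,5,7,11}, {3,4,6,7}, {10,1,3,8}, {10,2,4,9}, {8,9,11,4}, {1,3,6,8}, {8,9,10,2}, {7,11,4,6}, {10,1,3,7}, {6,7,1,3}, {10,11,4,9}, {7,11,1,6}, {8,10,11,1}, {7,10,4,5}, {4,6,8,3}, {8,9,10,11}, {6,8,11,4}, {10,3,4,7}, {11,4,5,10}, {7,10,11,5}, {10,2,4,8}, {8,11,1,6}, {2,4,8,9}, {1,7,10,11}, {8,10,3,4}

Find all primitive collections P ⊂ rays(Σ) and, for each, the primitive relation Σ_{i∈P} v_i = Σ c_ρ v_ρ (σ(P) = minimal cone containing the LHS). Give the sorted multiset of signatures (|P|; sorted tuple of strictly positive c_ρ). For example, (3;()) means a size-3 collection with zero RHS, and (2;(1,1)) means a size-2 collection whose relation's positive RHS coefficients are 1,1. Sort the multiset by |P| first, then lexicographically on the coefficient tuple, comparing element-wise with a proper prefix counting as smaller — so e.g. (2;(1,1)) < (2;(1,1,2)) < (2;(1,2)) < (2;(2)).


Primitive collections (22):

  P = {1,4}:  v_{1} + v_{4} = 0  ⟹  sig = (2;())
  P = {3,11}:  v_{3} + v_{11} = 0  ⟹  sig = (2;())
  P = {6,10}:  v_{6} + v_{10} = 0  ⟹  sig = (2;())
  P = {7,8}:  v_{7} + v_{8} = v_{1}  ⟹  sig = (2;(1))
  P = {2,7}:  v_{2} + v_{7} = v_{9} + v_{10}  ⟹  sig = (2;(1,1))
  P = {5,8}:  v_{5} + v_{8} = v_{10} + v_{11}  ⟹  sig = (2;(1,1))
  P = {7,9}:  v_{7} + v_{9} = v_{10} + v_{11}  ⟹  sig = (2;(1,1))
  P = {1,2}:  v_{1} + v_{2} = v_{8} + v_{9} + v_{10}  ⟹  sig = (2;(1,1,1))
  P = {1,5}:  v_{1} + v_{5} = v_{7} + v_{10} + v_{11}  ⟹  sig = (2;(1,1,1))
  P = {1,9}:  v_{1} + v_{9} = v_{8} + v_{10} + v_{11}  ⟹  sig = (2;(1,1,1))
  P = {2,6}:  v_{2} + v_{6} = v_{4} + v_{8} + v_{9}  ⟹  sig = (2;(1,1,1))
  P = {3,5}:  v_{3} + v_{5} = v_{4} + v_{7} + v_{10}  ⟹  sig = (2;(1,1,1))
  P = {3,9}:  v_{3} + v_{9} = v_{4} + v_{8} + v_{10}  ⟹  sig = (2;(1,1,1))
  P = {5,6}:  v_{5} + v_{6} = v_{4} + v_{7} + v_{11}  ⟹  sig = (2;(1,1,1))
  P = {6,9}:  v_{6} + v_{9} = v_{4} + v_{8} + v_{11}  ⟹  sig = (2;(1,1,1))
  P = {2,5}:  v_{2} + v_{5} = v_{4} + v_{9} + 2·v_{10} + v_{11}  ⟹  sig = (2;(1,1,1,2))
  P = {5,9}:  v_{5} + v_{9} = v_{4} + 2·v_{10} + 2·v_{11}  ⟹  sig = (2;(1,2,2))
  P = {2,11}:  v_{2} + v_{11} = 2·v_{9}  ⟹  sig = (2;(2))
  P = {2,3}:  v_{2} + v_{3} = 2·v_{4} + 2·v_{8} + 2·v_{10}  ⟹  sig = (2;(2,2,2))
  P = {4,7,10,11}:  v_{4} + v_{7} + v_{10} + v_{11} = v_{5}  ⟹  sig = (4;(1))
  P = {4,8,9,10}:  v_{4} + v_{8} + v_{9} + v_{10} = v_{2}  ⟹  sig = (4;(1))
  P = {4,8,10,11}:  v_{4} + v_{8} + v_{10} + v_{11} = v_{9}  ⟹  sig = (4;(1))

Hence PRS(X_Σ) =
{ (2;()) ×3,  (2;(1)),  (2;(1,1)) ×3,  (2;(1,1,1)) ×8,  (2;(1,1,1,2)),  (2;(1,2,2)),  (2;(2)),  (2;(2,2,2)),  (4;(1)) ×3 }


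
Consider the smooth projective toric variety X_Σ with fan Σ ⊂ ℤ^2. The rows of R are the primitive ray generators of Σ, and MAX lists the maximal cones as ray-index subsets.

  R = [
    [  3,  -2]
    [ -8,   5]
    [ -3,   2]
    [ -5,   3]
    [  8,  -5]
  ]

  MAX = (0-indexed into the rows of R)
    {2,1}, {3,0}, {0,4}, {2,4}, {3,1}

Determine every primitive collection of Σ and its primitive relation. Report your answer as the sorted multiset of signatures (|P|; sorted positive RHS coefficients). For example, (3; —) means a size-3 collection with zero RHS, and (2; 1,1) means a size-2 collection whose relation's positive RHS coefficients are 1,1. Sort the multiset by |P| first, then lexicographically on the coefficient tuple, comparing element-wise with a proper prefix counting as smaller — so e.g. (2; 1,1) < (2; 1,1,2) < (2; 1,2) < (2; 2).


Minimal non-faces — 5 found among 5 rays, 5 max cones:

  P = {0,2}:  v_{0} + v_{2} = 0 — sig = (2; —)
  P = {1,4}:  v_{1} + v_{4} = 0 — sig = (2; —)
  P = {0,1}:  v_{0} + v_{1} = v_{3} — sig = (2; 1)
  P = {2,3}:  v_{2} + v_{3} = v_{1} — sig = (2; 1)
  P = {3,4}:  v_{3} + v_{4} = v_{0} — sig = (2; 1)

Signatures (|P|; sorted positive RHS coefficients), sorted:
    |P|=2: 5 collections, coeffs (), (), (1), (1), (1)


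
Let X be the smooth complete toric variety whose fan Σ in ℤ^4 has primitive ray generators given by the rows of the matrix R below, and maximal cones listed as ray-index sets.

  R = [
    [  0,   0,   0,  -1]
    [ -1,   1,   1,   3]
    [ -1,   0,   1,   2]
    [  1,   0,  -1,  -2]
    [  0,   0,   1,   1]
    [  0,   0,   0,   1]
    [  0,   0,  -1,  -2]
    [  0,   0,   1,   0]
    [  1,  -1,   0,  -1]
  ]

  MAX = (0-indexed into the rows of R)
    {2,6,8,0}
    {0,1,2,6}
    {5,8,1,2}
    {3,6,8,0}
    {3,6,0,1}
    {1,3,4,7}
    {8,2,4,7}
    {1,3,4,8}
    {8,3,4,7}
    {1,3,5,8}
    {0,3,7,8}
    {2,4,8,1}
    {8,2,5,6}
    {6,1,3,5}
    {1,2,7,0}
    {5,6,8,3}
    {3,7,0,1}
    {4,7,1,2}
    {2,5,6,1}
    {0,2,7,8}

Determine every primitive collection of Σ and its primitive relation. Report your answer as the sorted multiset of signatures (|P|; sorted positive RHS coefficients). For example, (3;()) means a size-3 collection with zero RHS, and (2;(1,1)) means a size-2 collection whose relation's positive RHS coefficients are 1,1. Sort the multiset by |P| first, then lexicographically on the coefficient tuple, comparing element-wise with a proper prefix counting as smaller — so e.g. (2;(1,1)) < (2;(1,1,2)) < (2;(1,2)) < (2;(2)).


The 10 primitive collections of Σ (r=9, n=4):

  {0,5}:  v_{0} + v_{5} = 0  →  sig = (2;())
  {2,3}:  v_{2} + v_{3} = 0  →  sig = (2;())
  {0,4}:  v_{0} + v_{4} = v_{7}  →  sig = (2;(1))
  {4,6}:  v_{4} + v_{6} = v_{0}  →  sig = (2;(1))
  {5,7}:  v_{5} + v_{7} = v_{4}  →  sig = (2;(1))
  {4,5}:  v_{4} + v_{5} = v_{1} + v_{8}  →  sig = (2;(1,1))
  {6,7}:  v_{6} + v_{7} = 2·v_{0}  →  sig = (2;(2))
  {1,6,8}:  v_{1} + v_{6} + v_{8} = 0  →  sig = (3;())
  {0,1,8}:  v_{0} + v_{1} + v_{8} = v_{4}  →  sig = (3;(1))
  {1,7,8}:  v_{1} + v_{7} + v_{8} = 2·v_{4}  →  sig = (3;(2))

so the primitive-relation signature multiset is
[(2;()), (2;()), (2;(1)), (2;(1)), (2;(1)), (2;(1,1)), (2;(2)), (3;()), (3;(1)), (3;(2))]


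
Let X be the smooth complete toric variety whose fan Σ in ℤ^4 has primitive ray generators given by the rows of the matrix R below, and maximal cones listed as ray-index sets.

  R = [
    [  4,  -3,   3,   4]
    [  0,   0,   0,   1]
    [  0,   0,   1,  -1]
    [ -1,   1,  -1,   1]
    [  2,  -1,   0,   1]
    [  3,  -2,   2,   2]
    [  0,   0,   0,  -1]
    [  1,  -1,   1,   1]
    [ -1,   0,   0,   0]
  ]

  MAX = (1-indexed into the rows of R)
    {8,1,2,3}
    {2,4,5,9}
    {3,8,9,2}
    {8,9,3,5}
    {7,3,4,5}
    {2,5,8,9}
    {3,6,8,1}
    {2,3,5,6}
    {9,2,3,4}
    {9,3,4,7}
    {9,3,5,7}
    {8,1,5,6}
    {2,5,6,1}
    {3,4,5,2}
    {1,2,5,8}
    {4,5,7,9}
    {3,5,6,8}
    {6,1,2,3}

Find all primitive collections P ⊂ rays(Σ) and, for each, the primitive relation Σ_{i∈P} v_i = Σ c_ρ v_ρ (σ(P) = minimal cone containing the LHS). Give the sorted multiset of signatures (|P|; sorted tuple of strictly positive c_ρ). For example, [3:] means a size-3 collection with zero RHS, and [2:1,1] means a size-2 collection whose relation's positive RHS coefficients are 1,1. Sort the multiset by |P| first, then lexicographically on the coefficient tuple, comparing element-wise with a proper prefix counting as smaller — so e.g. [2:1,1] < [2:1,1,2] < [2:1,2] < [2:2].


14 minimal non-faces of Δ(Σ) (on 9 rays):

  {2,7}:  v_{2} + v_{7} = 0  →  sig = [2:]
  {1,7}:  v_{1} + v_{7} = v_{6} + v_{8}  →  sig = [2:1,1]
  {6,7}:  v_{6} + v_{7} = v_{3} + v_{5} + v_{8}  →  sig = [2:1,1,1]
  {7,8}:  v_{7} + v_{8} = v_{3} + v_{5} + v_{9}  →  sig = [2:1,1,1]
  {4,6}:  v_{4} + v_{6} = 3·v_{2} + v_{3} + v_{5}  →  sig = [2:1,1,3]
  {1,4}:  v_{1} + v_{4} = 3·v_{2} + v_{6}  →  sig = [2:1,3]
  {1,9}:  v_{1} + v_{9} = v_{2} + 3·v_{8}  →  sig = [2:1,3]
  {4,8}:  v_{4} + v_{8} = 2·v_{2}  →  sig = [2:2]
  {6,9}:  v_{6} + v_{9} = 2·v_{8}  →  sig = [2:2]
  {2,6,8}:  v_{2} + v_{6} + v_{8} = v_{1}  →  sig = [3:1]
  {1,3,5}:  v_{1} + v_{3} + v_{5} = 2·v_{6}  →  sig = [3:2]
  {2,3,5,8}:  v_{2} + v_{3} + v_{5} + v_{8} = v_{6}  →  sig = [4:1]
  {2,3,5,9}:  v_{2} + v_{3} + v_{5} + v_{9} = v_{8}  →  sig = [4:1]
  {3,4,5,9}:  v_{3} + v_{4} + v_{5} + v_{9} = v_{2}  →  sig = [4:1]

Sorted signature multiset PRS(X):
{ [2:],  [2:1,1],  [2:1,1,1] ×2,  [2:1,1,3],  [2:1,3] ×2,  [2:2] ×2,  [3:1],  [3:2],  [4:1] ×3 }


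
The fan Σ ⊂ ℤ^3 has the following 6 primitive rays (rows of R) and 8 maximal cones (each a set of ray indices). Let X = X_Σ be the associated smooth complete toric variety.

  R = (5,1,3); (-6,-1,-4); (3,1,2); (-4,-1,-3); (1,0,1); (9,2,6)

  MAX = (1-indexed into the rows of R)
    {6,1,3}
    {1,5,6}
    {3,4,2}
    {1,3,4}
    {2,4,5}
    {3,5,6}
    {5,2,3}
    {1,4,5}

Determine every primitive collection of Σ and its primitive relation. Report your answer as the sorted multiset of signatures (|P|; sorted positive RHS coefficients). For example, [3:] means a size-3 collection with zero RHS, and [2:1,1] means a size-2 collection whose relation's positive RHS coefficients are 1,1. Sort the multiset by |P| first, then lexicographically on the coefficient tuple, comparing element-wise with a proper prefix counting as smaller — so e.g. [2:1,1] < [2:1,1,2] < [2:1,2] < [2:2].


|primitive collections| = 5. Relations:

  P={2,6}:  v_{2} + v_{6} = v_{3}  →  sig = [2:1]
  P={4,6}:  v_{4} + v_{6} = v_{1}  →  sig = [2:1]
  P={1,2}:  v_{1} + v_{2} = v_{3} + v_{4}  →  sig = [2:1,1]
  P={3,4,5}:  v_{3} + v_{4} + v_{5} = 0  →  sig = [3:]
  P={1,3,5}:  v_{1} + v_{3} + v_{5} = v_{6}  →  sig = [3:1]

Signatures (|P|; sorted positive RHS coefficients), sorted:
{ [2:1] ×2,  [2:1,1],  [3:],  [3:1] }


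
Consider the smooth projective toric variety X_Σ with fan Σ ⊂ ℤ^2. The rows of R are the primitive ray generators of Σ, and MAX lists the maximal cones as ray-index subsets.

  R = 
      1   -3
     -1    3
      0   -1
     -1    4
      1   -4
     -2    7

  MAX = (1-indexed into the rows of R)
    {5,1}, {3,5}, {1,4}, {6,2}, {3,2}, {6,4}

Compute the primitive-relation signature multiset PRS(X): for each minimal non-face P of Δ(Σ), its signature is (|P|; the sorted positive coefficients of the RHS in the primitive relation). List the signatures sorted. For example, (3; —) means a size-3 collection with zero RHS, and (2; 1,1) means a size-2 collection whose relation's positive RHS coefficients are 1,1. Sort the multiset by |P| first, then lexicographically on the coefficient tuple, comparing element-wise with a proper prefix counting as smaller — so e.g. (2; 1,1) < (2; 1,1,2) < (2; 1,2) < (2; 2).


9 minimal non-faces of Δ(Σ) (on 6 rays):

  P = {1,2}:  v_{1} + v_{2} = 0  ⇒ sig = (2; —)
  P = {4,5}:  v_{4} + v_{5} = 0  ⇒ sig = (2; —)
  P = {1,3}:  v_{1} + v_{3} = v_{5}  ⇒ sig = (2; 1)
  P = {1,6}:  v_{1} + v_{6} = v_{4}  ⇒ sig = (2; 1)
  P = {2,4}:  v_{2} + v_{4} = v_{6}  ⇒ sig = (2; 1)
  P = {2,5}:  v_{2} + v_{5} = v_{3}  ⇒ sig = (2; 1)
  P = {3,4}:  v_{3} + v_{4} = v_{2}  ⇒ sig = (2; 1)
  P = {5,6}:  v_{5} + v_{6} = v_{2}  ⇒ sig = (2; 1)
  P = {3,6}:  v_{3} + v_{6} = 2·v_{2}  ⇒ sig = (2; 2)

so the primitive-relation signature multiset is
[(2; —), (2; —), (2; 1), (2; 1), (2; 1), (2; 1), (2; 1), (2; 1), (2; 2)]


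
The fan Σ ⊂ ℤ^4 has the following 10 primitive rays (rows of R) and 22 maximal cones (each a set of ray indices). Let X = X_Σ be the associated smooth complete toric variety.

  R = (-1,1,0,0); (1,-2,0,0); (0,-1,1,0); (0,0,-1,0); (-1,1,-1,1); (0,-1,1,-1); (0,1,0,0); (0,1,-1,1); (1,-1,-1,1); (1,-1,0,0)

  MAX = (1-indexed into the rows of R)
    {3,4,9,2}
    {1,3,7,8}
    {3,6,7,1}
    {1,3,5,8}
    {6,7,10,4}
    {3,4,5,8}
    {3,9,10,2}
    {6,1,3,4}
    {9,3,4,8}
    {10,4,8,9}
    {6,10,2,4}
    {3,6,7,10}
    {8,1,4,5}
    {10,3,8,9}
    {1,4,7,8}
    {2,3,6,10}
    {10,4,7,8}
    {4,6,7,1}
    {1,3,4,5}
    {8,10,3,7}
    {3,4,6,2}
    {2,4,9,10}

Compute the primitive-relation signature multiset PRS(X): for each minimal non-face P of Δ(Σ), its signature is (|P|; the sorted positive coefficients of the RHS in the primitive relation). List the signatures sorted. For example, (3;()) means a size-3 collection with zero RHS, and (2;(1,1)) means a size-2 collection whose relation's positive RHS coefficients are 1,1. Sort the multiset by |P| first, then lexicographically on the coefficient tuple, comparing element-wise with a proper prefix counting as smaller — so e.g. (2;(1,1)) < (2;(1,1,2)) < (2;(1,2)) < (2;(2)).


Primitive collections (16):

  P = {1,10}:  v_{1} + v_{10} = 0 ; sig = (2;())
  P = {6,8}:  v_{6} + v_{8} = 0 ; sig = (2;())
  P = {2,7}:  v_{2} + v_{7} = v_{10} ; sig = (2;(1))
  P = {2,8}:  v_{2} + v_{8} = v_{9} ; sig = (2;(1))
  P = {6,9}:  v_{6} + v_{9} = v_{2} ; sig = (2;(1))
  P = {1,2}:  v_{1} + v_{2} = v_{3} + v_{4} ; sig = (2;(1,1))
  P = {5,7}:  v_{5} + v_{7} = v_{1} + v_{8} ; sig = (2;(1,1))
  P = {7,9}:  v_{7} + v_{9} = v_{8} + v_{10} ; sig = (2;(1,1))
  P = {1,9}:  v_{1} + v_{9} = v_{3} + v_{4} + v_{8} ; sig = (2;(1,1,1))
  P = {5,6}:  v_{5} + v_{6} = v_{1} + v_{3} + v_{4} ; sig = (2;(1,1,1))
  P = {5,10}:  v_{5} + v_{10} = v_{3} + v_{4} + v_{8} ; sig = (2;(1,1,1))
  P = {2,5}:  v_{2} + v_{5} = 2·v_{3} + 2·v_{4} + v_{8} ; sig = (2;(1,2,2))
  P = {5,9}:  v_{5} + v_{9} = 2·v_{3} + 2·v_{4} + 2·v_{8} ; sig = (2;(2,2,2))
  P = {3,4,7}:  v_{3} + v_{4} + v_{7} = 0 ; sig = (3;())
  P = {3,4,10}:  v_{3} + v_{4} + v_{10} = v_{2} ; sig = (3;(1))
  P = {1,3,4,8}:  v_{1} + v_{3} + v_{4} + v_{8} = v_{5} ; sig = (4;(1))

Sorted signature multiset PRS(X):
    (2;())
    (2;())
    (2;(1))
    (2;(1))
    (2;(1))
    (2;(1,1))
    (2;(1,1))
    (2;(1,1))
    (2;(1,1,1))
    (2;(1,1,1))
    (2;(1,1,1))
    (2;(1,2,2))
    (2;(2,2,2))
    (3;())
    (3;(1))
    (4;(1))


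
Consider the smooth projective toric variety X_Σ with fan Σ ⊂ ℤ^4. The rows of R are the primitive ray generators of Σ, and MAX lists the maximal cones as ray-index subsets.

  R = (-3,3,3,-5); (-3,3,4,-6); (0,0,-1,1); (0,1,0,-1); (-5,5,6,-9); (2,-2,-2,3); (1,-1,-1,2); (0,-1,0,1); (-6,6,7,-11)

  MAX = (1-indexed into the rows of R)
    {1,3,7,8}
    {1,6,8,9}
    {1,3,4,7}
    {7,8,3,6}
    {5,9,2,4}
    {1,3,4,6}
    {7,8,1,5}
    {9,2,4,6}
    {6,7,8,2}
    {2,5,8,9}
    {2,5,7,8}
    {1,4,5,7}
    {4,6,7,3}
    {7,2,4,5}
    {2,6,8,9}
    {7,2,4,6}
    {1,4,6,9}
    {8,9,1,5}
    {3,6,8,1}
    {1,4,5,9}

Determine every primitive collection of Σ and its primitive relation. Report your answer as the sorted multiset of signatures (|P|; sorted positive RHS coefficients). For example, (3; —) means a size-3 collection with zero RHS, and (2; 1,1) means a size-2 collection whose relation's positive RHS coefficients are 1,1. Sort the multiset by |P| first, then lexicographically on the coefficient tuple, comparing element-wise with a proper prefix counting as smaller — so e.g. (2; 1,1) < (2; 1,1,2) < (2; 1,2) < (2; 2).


|primitive collections| = 8. Relations:

  P = {4,8}:  v_{4} + v_{8} = 0  ⇒ sig = (2; —)
  P = {1,2}:  v_{1} + v_{2} = v_{9}  ⇒ sig = (2; 1)
  P = {2,3}:  v_{2} + v_{3} = v_{1}  ⇒ sig = (2; 1)
  P = {5,6}:  v_{5} + v_{6} = v_{2}  ⇒ sig = (2; 1)
  P = {7,9}:  v_{7} + v_{9} = v_{5}  ⇒ sig = (2; 1)
  P = {3,5}:  v_{3} + v_{5} = 2·v_{1} + v_{7}  ⇒ sig = (2; 1,2)
  P = {3,9}:  v_{3} + v_{9} = 2·v_{1}  ⇒ sig = (2; 2)
  P = {1,6,7}:  v_{1} + v_{6} + v_{7} = 0  ⇒ sig = (3; —)

Signatures (|P|; sorted positive RHS coefficients), sorted:
    |P|=2: 7 collections, coeffs (), (1), (1), (1), (1), (1,2), (2)
    |P|=3: 1 collection, coeffs ()


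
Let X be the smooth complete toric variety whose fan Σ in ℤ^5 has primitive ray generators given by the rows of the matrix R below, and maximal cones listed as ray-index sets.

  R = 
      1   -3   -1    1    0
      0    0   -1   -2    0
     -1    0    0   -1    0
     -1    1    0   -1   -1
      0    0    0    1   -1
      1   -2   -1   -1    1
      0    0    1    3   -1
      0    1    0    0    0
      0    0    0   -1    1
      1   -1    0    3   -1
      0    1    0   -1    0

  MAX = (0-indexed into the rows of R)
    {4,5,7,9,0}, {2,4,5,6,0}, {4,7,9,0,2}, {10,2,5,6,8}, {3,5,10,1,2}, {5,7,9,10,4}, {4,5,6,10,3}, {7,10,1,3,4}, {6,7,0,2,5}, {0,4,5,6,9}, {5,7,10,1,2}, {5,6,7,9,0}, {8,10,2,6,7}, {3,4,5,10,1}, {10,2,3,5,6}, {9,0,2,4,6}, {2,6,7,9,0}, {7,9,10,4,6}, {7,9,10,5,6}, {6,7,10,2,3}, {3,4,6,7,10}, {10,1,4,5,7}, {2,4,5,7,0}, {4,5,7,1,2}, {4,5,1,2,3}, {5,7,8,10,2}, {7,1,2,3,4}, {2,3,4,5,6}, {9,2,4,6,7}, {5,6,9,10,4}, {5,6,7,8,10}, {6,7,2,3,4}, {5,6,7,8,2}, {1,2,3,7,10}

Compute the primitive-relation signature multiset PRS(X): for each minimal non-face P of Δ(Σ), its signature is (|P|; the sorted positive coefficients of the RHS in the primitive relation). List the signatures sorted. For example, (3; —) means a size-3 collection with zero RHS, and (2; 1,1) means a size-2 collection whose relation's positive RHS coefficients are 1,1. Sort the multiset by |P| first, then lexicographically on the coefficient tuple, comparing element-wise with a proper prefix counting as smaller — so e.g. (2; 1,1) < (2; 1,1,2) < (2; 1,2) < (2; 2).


Minimal non-faces — 18 found among 11 rays, 34 max cones:

  • {4,8}:  v_{4} + v_{8} = 0  ⇒ sig = (2; —)
  • {1,6}:  v_{1} + v_{6} = v_{4}  ⇒ sig = (2; 1)
  • {0,10}:  v_{0} + v_{10} = v_{4} + v_{5}  ⇒ sig = (2; 1,1)
  • {3,8}:  v_{3} + v_{8} = v_{2} + v_{10}  ⇒ sig = (2; 1,1)
  • {8,9}:  v_{8} + v_{9} = v_{5} + v_{6} + v_{7}  ⇒ sig = (2; 1,1,1)
  • {1,8}:  v_{1} + v_{8} = v_{2} + v_{5} + v_{7} + v_{10}  ⇒ sig = (2; 1,1,1,1)
  • {0,8}:  v_{0} + v_{8} = v_{2} + 2·v_{5} + v_{6} + v_{7}  ⇒ sig = (2; 1,1,1,2)
  • {0,3}:  v_{0} + v_{3} = v_{2} + 2·v_{4} + v_{5}  ⇒ sig = (2; 1,1,2)
  • {1,9}:  v_{1} + v_{9} = 2·v_{4} + v_{5} + v_{7}  ⇒ sig = (2; 1,1,2)
  • {0,1}:  v_{0} + v_{1} = v_{2} + 2·v_{4} + 2·v_{5} + v_{7}  ⇒ sig = (2; 1,1,2,2)
  • {3,9}:  v_{3} + v_{9} = 2·v_{4}  ⇒ sig = (2; 2)
  • {2,4,10}:  v_{2} + v_{4} + v_{10} = v_{3}  ⇒ sig = (3; 1)
  • {2,5,9}:  v_{2} + v_{5} + v_{9} = v_{0}  ⇒ sig = (3; 1)
  • {2,9,10}:  v_{2} + v_{9} + v_{10} = v_{4}  ⇒ sig = (3; 1)
  • {3,5,7}:  v_{3} + v_{5} + v_{7} = v_{1}  ⇒ sig = (3; 1)
  • {4,5,6,7}:  v_{4} + v_{5} + v_{6} + v_{7} = v_{9}  ⇒ sig = (4; 1)
  • {0,4,6,7}:  v_{0} + v_{4} + v_{6} + v_{7} = v_{2} + 2·v_{9}  ⇒ sig = (4; 1,2)
  • {2,5,6,7,10}:  v_{2} + v_{5} + v_{6} + v_{7} + v_{10} = 0  ⇒ sig = (5; —)

Sorted signature multiset PRS(X):
{ (2; —),  (2; 1),  (2; 1,1) ×2,  (2; 1,1,1),  (2; 1,1,1,1),  (2; 1,1,1,2),  (2; 1,1,2) ×2,  (2; 1,1,2,2),  (2; 2),  (3; 1) ×4,  (4; 1),  (4; 1,2),  (5; —) }
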